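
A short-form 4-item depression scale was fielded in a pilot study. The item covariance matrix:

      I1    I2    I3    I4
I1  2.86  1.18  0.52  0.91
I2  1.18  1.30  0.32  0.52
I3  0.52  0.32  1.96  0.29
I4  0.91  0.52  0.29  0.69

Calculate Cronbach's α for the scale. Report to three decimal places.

α = 0.698

Σσ²ᵢ = 2.86 + 1.30 + 1.96 + 0.69 = 6.81
Σ_{i<j} σ_ij = 3.74
total variance = 6.81 + 2 × 3.74 = 14.29
α = (k/(k−1))·(1 − Σσ²ᵢ/total variance) = (4/3)·(1 − 6.81/14.29) = 0.698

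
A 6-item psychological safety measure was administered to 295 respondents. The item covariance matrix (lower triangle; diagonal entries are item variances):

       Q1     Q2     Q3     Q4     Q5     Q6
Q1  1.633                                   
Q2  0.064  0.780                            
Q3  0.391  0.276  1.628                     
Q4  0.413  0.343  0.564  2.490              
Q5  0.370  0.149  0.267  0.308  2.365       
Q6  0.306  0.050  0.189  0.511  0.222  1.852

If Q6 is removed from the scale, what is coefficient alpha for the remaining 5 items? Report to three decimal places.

coefficient alpha = 0.518

Remaining items: Q1, Q2, Q3, Q4, Q5 (k = 5).
Σσᵢ² = 1.633 + 0.780 + 1.628 + 2.490 + 2.365 = 8.896
Var(T) = 8.896 + 2 × 3.145 = 15.186
α (item deleted) = (5/4)·(1 − 8.896/15.186) = 0.518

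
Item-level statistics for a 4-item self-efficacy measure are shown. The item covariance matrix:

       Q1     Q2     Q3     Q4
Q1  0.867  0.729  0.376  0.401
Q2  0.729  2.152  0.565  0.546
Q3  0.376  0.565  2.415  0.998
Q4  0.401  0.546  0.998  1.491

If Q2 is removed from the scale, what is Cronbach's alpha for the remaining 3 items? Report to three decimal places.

Remaining items: Q1, Q3, Q4 (k = 3).
sum of item variances = 0.867 + 2.415 + 1.491 = 4.773
total variance = 4.773 + 2 × 1.775 = 8.323
α (item deleted) = (3/2)·(1 − 4.773/8.323) = 0.640

α = 0.640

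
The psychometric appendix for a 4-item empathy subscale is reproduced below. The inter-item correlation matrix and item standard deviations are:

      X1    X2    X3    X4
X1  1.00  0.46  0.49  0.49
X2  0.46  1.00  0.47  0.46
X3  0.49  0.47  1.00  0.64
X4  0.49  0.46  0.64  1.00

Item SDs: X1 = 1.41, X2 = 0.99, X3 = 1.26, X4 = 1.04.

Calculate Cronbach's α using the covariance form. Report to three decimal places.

Σσ²ᵢ = 1.41² + 0.99² + 1.26² + 1.04² = 5.6374
Covariances σ_ij = r_ij · s_i · s_j:
  σ(X1,X2) = 0.46 × 1.41 × 0.99 = 0.6421
  σ(X1,X3) = 0.49 × 1.41 × 1.26 = 0.8705
  σ(X1,X4) = 0.49 × 1.41 × 1.04 = 0.7185
  σ(X2,X3) = 0.47 × 0.99 × 1.26 = 0.5863
  σ(X2,X4) = 0.46 × 0.99 × 1.04 = 0.4736
  σ(X3,X4) = 0.64 × 1.26 × 1.04 = 0.8387
σ²_T = Σσ²ᵢ + 2·Σσ_ij = 5.6374 + 2 × 4.1297 = 13.8968
α = (4/3)·(1 − 5.6374/13.8968) = 0.792

α = 0.792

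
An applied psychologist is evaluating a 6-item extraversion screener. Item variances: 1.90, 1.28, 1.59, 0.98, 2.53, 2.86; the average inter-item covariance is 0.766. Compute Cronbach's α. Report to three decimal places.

Cronbach's α = 0.808

ΣVar(i) = 1.90 + 1.28 + 1.59 + 0.98 + 2.53 + 2.86 = 11.14
Sum of the 15 distinct covariances = 15 × 0.766 = 11.490
σ²_total = ΣVar(i) + 2·Σcov = 11.14 + 2 × 11.490 = 34.120
α = (6/5)·(1 − 11.14/34.120) = 0.808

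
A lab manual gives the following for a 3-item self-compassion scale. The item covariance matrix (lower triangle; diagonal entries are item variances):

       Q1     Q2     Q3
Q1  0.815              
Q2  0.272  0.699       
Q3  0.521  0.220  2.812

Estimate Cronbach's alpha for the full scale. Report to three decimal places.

Cronbach's alpha = 0.478

Σσ²ᵢ = 0.815 + 0.699 + 2.812 = 4.326
Sum of off-diagonal covariances = 1.013
Var(T) = 4.326 + 2 × 1.013 = 6.352
α = (k/(k−1))·(1 − Σσ²ᵢ/Var(T)) = (3/2)·(1 − 4.326/6.352) = 0.478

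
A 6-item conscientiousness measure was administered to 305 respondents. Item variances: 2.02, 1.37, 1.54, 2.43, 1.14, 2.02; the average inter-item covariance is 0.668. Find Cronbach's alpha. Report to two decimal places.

sum of item variances = 2.02 + 1.37 + 1.54 + 2.43 + 1.14 + 2.02 = 10.52
Sum of the 15 distinct covariances = 15 × 0.668 = 10.020
Var(T) = sum of item variances + 2·Σcov = 10.52 + 2 × 10.020 = 30.560
α = (6/5)·(1 − 10.52/30.560) = 0.79

Cronbach's alpha = 0.79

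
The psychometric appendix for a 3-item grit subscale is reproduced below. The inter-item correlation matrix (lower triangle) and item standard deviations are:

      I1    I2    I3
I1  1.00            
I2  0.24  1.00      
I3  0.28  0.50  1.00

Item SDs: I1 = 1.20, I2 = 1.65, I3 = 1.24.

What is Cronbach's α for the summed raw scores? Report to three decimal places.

α = 0.603

Σσ²ᵢ = 1.20² + 1.65² + 1.24² = 5.7001
Covariances σ_ij = r_ij · s_i · s_j:
  σ(I1,I2) = 0.24 × 1.20 × 1.65 = 0.4752
  σ(I1,I3) = 0.28 × 1.20 × 1.24 = 0.4166
  σ(I2,I3) = 0.50 × 1.65 × 1.24 = 1.0230
σ²_T = Σσ²ᵢ + 2·Σσ_ij = 5.7001 + 2 × 1.9148 = 9.5297
α = (3/2)·(1 − 5.7001/9.5297) = 0.603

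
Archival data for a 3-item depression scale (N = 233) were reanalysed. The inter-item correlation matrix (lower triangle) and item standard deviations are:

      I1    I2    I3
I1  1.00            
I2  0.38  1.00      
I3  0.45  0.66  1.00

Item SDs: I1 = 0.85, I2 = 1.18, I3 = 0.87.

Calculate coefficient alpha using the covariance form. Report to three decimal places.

α = 0.738

Σσ²ᵢ = 0.85² + 1.18² + 0.87² = 2.8718
Covariances σ_ij = r_ij · s_i · s_j:
  σ(I1,I2) = 0.38 × 0.85 × 1.18 = 0.3811
  σ(I1,I3) = 0.45 × 0.85 × 0.87 = 0.3328
  σ(I2,I3) = 0.66 × 1.18 × 0.87 = 0.6776
σ²_T = Σσ²ᵢ + 2·Σσ_ij = 2.8718 + 2 × 1.3915 = 5.6548
α = (3/2)·(1 − 2.8718/5.6548) = 0.738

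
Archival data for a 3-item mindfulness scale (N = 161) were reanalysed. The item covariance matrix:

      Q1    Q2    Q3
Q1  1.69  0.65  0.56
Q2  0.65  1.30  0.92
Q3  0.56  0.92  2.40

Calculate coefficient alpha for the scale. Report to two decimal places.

coefficient alpha = 0.66

sum of item variances = 1.69 + 1.30 + 2.40 = 5.39
Sum of the distinct covariances = 2.13
total variance = 5.39 + 2 × 2.13 = 9.65
α = (k/(k−1))·(1 − sum of item variances/total variance) = (3/2)·(1 − 5.39/9.65) = 0.66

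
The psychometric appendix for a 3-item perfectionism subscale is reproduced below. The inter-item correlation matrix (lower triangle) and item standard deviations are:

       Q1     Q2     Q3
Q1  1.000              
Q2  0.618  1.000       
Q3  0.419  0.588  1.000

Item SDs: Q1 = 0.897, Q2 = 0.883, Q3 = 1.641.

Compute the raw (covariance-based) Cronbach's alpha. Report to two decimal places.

Σσ²ᵢ = 0.897² + 0.883² + 1.641² = 4.2772
Covariances σ_ij = r_ij · s_i · s_j:
  σ(Q1,Q2) = 0.618 × 0.897 × 0.883 = 0.4895
  σ(Q1,Q3) = 0.419 × 0.897 × 1.641 = 0.6168
  σ(Q2,Q3) = 0.588 × 0.883 × 1.641 = 0.8520
σ²_T = Σσ²ᵢ + 2·Σσ_ij = 4.2772 + 2 × 1.9583 = 8.1938
α = (3/2)·(1 − 4.2772/8.1938) = 0.72

α = 0.72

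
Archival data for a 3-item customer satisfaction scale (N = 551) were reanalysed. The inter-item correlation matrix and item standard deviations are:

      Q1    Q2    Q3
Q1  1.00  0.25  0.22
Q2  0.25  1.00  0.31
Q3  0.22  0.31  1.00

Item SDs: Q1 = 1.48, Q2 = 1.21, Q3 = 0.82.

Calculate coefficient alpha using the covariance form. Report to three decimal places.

Σσ²ᵢ = 1.48² + 1.21² + 0.82² = 4.3269
Covariances σ_ij = r_ij · s_i · s_j:
  σ(Q1,Q2) = 0.25 × 1.48 × 1.21 = 0.4477
  σ(Q1,Q3) = 0.22 × 1.48 × 0.82 = 0.2670
  σ(Q2,Q3) = 0.31 × 1.21 × 0.82 = 0.3076
σ²_T = Σσ²ᵢ + 2·Σσ_ij = 4.3269 + 2 × 1.0223 = 6.3715
α = (3/2)·(1 − 4.3269/6.3715) = 0.481

α = 0.481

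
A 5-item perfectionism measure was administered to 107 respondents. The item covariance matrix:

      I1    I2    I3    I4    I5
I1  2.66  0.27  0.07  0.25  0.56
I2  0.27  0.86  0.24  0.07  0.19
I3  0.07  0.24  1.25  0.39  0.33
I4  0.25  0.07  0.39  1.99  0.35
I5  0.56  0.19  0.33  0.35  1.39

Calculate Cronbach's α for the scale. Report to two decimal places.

Σσᵢ² = 2.66 + 0.86 + 1.25 + 1.99 + 1.39 = 8.15
Sum of off-diagonal covariances = 2.72
σ²_T = 8.15 + 2 × 2.72 = 13.59
α = (k/(k−1))·(1 − Σσᵢ²/σ²_T) = (5/4)·(1 − 8.15/13.59) = 0.50

α = 0.50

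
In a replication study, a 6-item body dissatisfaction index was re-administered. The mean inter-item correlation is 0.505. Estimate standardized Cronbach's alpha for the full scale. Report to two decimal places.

Standardized α = k·r̄ / (1 + (k−1)·r̄) = 6 × 0.505 / (1 + 5 × 0.505)
  = 3.0300 / 3.5250 = 0.86

standardized Cronbach's alpha = 0.86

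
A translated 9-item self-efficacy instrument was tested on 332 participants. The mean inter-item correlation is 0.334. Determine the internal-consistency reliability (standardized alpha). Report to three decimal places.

standardized alpha = 0.819

Standardized α = k·r̄ / (1 + (k−1)·r̄) = 9 × 0.334 / (1 + 8 × 0.334)
  = 3.0060 / 3.6720 = 0.819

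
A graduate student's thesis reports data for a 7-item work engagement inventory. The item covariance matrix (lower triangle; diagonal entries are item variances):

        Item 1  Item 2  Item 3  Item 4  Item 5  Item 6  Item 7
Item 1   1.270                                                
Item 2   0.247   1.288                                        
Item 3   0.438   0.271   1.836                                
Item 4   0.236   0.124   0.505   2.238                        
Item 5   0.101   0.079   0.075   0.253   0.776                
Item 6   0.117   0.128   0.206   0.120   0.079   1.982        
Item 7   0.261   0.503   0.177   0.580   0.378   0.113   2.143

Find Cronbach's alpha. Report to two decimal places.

α = 0.54

sum of item variances = 1.270 + 1.288 + 1.836 + 2.238 + 0.776 + 1.982 + 2.143 = 11.533
Σ_{i<j} σ_ij = 4.991
σ²_total = 11.533 + 2 × 4.991 = 21.515
α = (k/(k−1))·(1 − sum of item variances/σ²_total) = (7/6)·(1 − 11.533/21.515) = 0.54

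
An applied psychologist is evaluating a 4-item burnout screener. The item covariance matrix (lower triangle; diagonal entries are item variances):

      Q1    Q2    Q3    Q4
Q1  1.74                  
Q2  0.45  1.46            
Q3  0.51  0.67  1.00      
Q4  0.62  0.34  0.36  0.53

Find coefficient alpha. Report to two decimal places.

α = 0.74

sum of item variances = 1.74 + 1.46 + 1.00 + 0.53 = 4.73
Sum of off-diagonal covariances = 2.95
σ²_total = 4.73 + 2 × 2.95 = 10.63
α = (k/(k−1))·(1 − sum of item variances/σ²_total) = (4/3)·(1 − 4.73/10.63) = 0.74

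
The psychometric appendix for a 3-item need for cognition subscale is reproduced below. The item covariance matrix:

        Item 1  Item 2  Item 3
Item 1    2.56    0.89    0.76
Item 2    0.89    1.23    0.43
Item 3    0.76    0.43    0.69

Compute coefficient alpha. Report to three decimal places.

Σσ²ᵢ = 2.56 + 1.23 + 0.69 = 4.48
Σ_{i<j} σ_ij = 2.08
Var(T) = 4.48 + 2 × 2.08 = 8.64
α = (k/(k−1))·(1 − Σσ²ᵢ/Var(T)) = (3/2)·(1 − 4.48/8.64) = 0.722

coefficient alpha = 0.722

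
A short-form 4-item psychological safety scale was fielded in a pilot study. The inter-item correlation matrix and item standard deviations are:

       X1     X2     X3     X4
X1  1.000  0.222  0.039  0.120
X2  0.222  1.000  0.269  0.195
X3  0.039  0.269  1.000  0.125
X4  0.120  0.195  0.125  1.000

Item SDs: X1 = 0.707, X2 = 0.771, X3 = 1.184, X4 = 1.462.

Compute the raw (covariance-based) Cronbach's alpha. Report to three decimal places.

α = 0.390

Σσ²ᵢ = 0.707² + 0.771² + 1.184² + 1.462² = 4.6336
Covariances σ_ij = r_ij · s_i · s_j:
  σ(X1,X2) = 0.222 × 0.707 × 0.771 = 0.1210
  σ(X1,X3) = 0.039 × 0.707 × 1.184 = 0.0326
  σ(X1,X4) = 0.120 × 0.707 × 1.462 = 0.1240
  σ(X2,X3) = 0.269 × 0.771 × 1.184 = 0.2456
  σ(X2,X4) = 0.195 × 0.771 × 1.462 = 0.2198
  σ(X3,X4) = 0.125 × 1.184 × 1.462 = 0.2164
σ²_T = Σσ²ᵢ + 2·Σσ_ij = 4.6336 + 2 × 0.9594 = 6.5524
α = (4/3)·(1 − 4.6336/6.5524) = 0.390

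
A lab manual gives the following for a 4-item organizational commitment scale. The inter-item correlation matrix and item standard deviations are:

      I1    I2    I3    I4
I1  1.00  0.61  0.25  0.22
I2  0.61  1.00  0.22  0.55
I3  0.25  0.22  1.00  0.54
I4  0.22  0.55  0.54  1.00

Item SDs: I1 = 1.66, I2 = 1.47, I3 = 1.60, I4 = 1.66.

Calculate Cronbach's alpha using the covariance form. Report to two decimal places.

α = 0.72

Σσ²ᵢ = 1.66² + 1.47² + 1.60² + 1.66² = 10.2321
Covariances σ_ij = r_ij · s_i · s_j:
  σ(I1,I2) = 0.61 × 1.66 × 1.47 = 1.4885
  σ(I1,I3) = 0.25 × 1.66 × 1.60 = 0.6640
  σ(I1,I4) = 0.22 × 1.66 × 1.66 = 0.6062
  σ(I2,I3) = 0.22 × 1.47 × 1.60 = 0.5174
  σ(I2,I4) = 0.55 × 1.47 × 1.66 = 1.3421
  σ(I3,I4) = 0.54 × 1.60 × 1.66 = 1.4342
σ²_T = Σσ²ᵢ + 2·Σσ_ij = 10.2321 + 2 × 6.0524 = 22.3369
α = (4/3)·(1 − 10.2321/22.3369) = 0.72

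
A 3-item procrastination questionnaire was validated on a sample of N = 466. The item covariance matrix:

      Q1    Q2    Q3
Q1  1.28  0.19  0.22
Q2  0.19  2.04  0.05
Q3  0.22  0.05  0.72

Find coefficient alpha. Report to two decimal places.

ΣVar(i) = 1.28 + 2.04 + 0.72 = 4.04
Sum of the distinct covariances = 0.46
total variance = 4.04 + 2 × 0.46 = 4.96
α = (k/(k−1))·(1 − ΣVar(i)/total variance) = (3/2)·(1 − 4.04/4.96) = 0.28

coefficient alpha = 0.28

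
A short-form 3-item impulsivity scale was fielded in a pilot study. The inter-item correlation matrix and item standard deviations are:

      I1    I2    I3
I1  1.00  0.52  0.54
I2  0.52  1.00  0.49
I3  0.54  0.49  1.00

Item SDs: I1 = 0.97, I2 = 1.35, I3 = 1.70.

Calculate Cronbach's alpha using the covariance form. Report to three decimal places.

Σσ²ᵢ = 0.97² + 1.35² + 1.70² = 5.6534
Covariances σ_ij = r_ij · s_i · s_j:
  σ(I1,I2) = 0.52 × 0.97 × 1.35 = 0.6809
  σ(I1,I3) = 0.54 × 0.97 × 1.70 = 0.8905
  σ(I2,I3) = 0.49 × 1.35 × 1.70 = 1.1245
σ²_T = Σσ²ᵢ + 2·Σσ_ij = 5.6534 + 2 × 2.6959 = 11.0452
α = (3/2)·(1 − 5.6534/11.0452) = 0.732

Cronbach's alpha = 0.732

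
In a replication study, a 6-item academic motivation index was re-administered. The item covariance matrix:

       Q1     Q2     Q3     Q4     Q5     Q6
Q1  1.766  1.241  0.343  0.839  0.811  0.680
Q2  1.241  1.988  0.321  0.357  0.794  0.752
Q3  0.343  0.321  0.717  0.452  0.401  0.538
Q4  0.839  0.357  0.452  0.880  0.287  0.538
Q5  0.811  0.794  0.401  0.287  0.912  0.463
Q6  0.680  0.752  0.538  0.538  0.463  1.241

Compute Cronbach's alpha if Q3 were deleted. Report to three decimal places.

Remaining items: Q1, Q2, Q4, Q5, Q6 (k = 5).
Σσᵢ² = 1.766 + 1.988 + 0.880 + 0.912 + 1.241 = 6.787
σ²_total = 6.787 + 2 × 6.762 = 20.311
α (item deleted) = (5/4)·(1 − 6.787/20.311) = 0.832

Cronbach's alpha = 0.832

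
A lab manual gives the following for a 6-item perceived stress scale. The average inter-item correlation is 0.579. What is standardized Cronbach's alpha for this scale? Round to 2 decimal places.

Standardized α = k·r̄ / (1 + (k−1)·r̄) = 6 × 0.579 / (1 + 5 × 0.579)
  = 3.4740 / 3.8950 = 0.89

standardized Cronbach's alpha = 0.89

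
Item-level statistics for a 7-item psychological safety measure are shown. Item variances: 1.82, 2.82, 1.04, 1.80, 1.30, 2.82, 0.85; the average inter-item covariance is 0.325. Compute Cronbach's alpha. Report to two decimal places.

ΣVar(i) = 1.82 + 2.82 + 1.04 + 1.80 + 1.30 + 2.82 + 0.85 = 12.45
Sum of the 21 distinct covariances = 21 × 0.325 = 6.825
σ²_T = ΣVar(i) + 2·Σcov = 12.45 + 2 × 6.825 = 26.100
α = (7/6)·(1 − 12.45/26.100) = 0.61

α = 0.61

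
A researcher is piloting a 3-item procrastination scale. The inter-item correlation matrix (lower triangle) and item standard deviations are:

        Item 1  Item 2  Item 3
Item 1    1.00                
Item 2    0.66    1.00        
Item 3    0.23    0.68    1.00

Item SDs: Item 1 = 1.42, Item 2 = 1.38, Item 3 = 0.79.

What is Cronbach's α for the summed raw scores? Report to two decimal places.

Σσ²ᵢ = 1.42² + 1.38² + 0.79² = 4.5449
Covariances σ_ij = r_ij · s_i · s_j:
  σ(Item 1,Item 2) = 0.66 × 1.42 × 1.38 = 1.2933
  σ(Item 1,Item 3) = 0.23 × 1.42 × 0.79 = 0.2580
  σ(Item 2,Item 3) = 0.68 × 1.38 × 0.79 = 0.7413
σ²_T = Σσ²ᵢ + 2·Σσ_ij = 4.5449 + 2 × 2.2926 = 9.1301
α = (3/2)·(1 − 4.5449/9.1301) = 0.75

Cronbach's α = 0.75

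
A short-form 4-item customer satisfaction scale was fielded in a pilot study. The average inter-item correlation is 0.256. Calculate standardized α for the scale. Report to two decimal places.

Standardized α = k·r̄ / (1 + (k−1)·r̄) = 4 × 0.256 / (1 + 3 × 0.256)
  = 1.0240 / 1.7680 = 0.58

α = 0.58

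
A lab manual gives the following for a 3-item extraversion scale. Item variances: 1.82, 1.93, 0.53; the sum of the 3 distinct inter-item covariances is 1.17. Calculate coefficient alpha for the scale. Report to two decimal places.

Σσᵢ² = 1.82 + 1.93 + 0.53 = 4.28
Sum of distinct covariances = 1.17
σ²_total = Σσᵢ² + 2·Σcov = 4.28 + 2 × 1.17 = 6.62
α = (3/2)·(1 − 4.28/6.62) = 0.53

coefficient alpha = 0.53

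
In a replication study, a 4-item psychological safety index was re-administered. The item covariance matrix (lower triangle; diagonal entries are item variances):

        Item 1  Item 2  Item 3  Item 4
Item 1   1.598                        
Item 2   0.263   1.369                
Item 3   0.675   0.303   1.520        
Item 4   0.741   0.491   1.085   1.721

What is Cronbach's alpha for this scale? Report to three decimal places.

Σσ²ᵢ = 1.598 + 1.369 + 1.520 + 1.721 = 6.208
Σ_{i<j} σ_ij = 3.558
Var(T) = 6.208 + 2 × 3.558 = 13.324
α = (k/(k−1))·(1 − Σσ²ᵢ/Var(T)) = (4/3)·(1 − 6.208/13.324) = 0.712

Cronbach's alpha = 0.712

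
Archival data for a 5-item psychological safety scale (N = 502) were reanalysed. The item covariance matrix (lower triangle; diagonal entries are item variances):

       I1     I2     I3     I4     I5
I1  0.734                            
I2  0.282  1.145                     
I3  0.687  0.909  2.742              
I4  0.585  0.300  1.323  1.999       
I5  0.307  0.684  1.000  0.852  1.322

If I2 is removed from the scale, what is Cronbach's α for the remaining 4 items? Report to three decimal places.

Remaining items: I1, I3, I4, I5 (k = 4).
sum of item variances = 0.734 + 2.742 + 1.999 + 1.322 = 6.797
σ²_T = 6.797 + 2 × 4.754 = 16.305
α (item deleted) = (4/3)·(1 − 6.797/16.305) = 0.778

Cronbach's α = 0.778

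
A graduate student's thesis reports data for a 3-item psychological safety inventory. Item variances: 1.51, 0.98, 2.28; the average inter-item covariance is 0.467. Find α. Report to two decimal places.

Σσᵢ² = 1.51 + 0.98 + 2.28 = 4.77
Sum of the 3 distinct covariances = 3 × 0.467 = 1.401
σ²_total = Σσᵢ² + 2·Σcov = 4.77 + 2 × 1.401 = 7.572
α = (3/2)·(1 − 4.77/7.572) = 0.56

α = 0.56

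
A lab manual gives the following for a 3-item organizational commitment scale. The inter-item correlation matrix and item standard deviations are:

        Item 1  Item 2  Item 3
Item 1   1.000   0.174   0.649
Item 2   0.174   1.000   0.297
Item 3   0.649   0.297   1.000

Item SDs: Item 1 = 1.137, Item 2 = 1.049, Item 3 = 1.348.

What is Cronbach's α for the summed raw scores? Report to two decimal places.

α = 0.65

Σσ²ᵢ = 1.137² + 1.049² + 1.348² = 4.2103
Covariances σ_ij = r_ij · s_i · s_j:
  σ(Item 1,Item 2) = 0.174 × 1.137 × 1.049 = 0.2075
  σ(Item 1,Item 3) = 0.649 × 1.137 × 1.348 = 0.9947
  σ(Item 2,Item 3) = 0.297 × 1.049 × 1.348 = 0.4200
σ²_T = Σσ²ᵢ + 2·Σσ_ij = 4.2103 + 2 × 1.6222 = 7.4547
α = (3/2)·(1 − 4.2103/7.4547) = 0.65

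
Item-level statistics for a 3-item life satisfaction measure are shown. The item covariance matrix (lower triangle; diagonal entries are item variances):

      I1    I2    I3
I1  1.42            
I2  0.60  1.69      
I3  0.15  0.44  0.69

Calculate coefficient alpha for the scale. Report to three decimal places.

sum of item variances = 1.42 + 1.69 + 0.69 = 3.80
Sum of off-diagonal covariances = 1.19
σ²_total = 3.80 + 2 × 1.19 = 6.18
α = (k/(k−1))·(1 − sum of item variances/σ²_total) = (3/2)·(1 − 3.80/6.18) = 0.578

α = 0.578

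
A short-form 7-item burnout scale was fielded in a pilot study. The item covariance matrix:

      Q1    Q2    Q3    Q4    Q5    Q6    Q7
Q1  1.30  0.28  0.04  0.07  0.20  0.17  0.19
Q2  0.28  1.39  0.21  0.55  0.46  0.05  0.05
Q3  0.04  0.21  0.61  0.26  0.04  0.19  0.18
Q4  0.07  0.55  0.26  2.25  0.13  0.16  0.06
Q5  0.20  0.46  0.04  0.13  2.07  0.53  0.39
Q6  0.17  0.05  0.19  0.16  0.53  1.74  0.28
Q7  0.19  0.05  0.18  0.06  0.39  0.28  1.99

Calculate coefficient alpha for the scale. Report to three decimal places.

Σσ²ᵢ = 1.30 + 1.39 + 0.61 + 2.25 + 2.07 + 1.74 + 1.99 = 11.35
Σ_{i<j} σ_ij = 4.49
total variance = 11.35 + 2 × 4.49 = 20.33
α = (k/(k−1))·(1 − Σσ²ᵢ/total variance) = (7/6)·(1 − 11.35/20.33) = 0.515

α = 0.515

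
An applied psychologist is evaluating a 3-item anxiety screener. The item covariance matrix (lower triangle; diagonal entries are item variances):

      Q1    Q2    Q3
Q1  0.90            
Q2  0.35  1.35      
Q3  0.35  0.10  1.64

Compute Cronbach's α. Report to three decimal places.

α = 0.437

ΣVar(i) = 0.90 + 1.35 + 1.64 = 3.89
Sum of the distinct covariances = 0.80
Var(T) = 3.89 + 2 × 0.80 = 5.49
α = (k/(k−1))·(1 − ΣVar(i)/Var(T)) = (3/2)·(1 − 3.89/5.49) = 0.437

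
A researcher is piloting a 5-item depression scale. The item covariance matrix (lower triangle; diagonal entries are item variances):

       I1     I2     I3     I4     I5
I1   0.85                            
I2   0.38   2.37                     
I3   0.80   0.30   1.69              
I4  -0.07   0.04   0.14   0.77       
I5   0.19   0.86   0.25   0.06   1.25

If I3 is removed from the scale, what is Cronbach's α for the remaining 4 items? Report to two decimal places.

Remaining items: I1, I2, I4, I5 (k = 4).
sum of item variances = 0.85 + 2.37 + 0.77 + 1.25 = 5.24
Var(T) = 5.24 + 2 × 1.46 = 8.16
α (item deleted) = (4/3)·(1 − 5.24/8.16) = 0.48

Cronbach's α = 0.48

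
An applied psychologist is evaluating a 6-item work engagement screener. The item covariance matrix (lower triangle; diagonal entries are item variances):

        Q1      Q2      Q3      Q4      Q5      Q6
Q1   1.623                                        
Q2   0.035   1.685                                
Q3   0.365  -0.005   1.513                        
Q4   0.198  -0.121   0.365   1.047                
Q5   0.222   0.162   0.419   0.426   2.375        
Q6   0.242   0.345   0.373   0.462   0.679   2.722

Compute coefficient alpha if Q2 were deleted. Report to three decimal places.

Remaining items: Q1, Q3, Q4, Q5, Q6 (k = 5).
Σσ²ᵢ = 1.623 + 1.513 + 1.047 + 2.375 + 2.722 = 9.280
σ²_T = 9.280 + 2 × 3.751 = 16.782
α (item deleted) = (5/4)·(1 − 9.280/16.782) = 0.559

coefficient alpha = 0.559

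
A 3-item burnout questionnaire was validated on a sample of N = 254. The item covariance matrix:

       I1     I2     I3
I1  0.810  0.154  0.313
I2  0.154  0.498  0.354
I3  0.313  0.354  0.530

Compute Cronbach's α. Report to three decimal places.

Σσ²ᵢ = 0.810 + 0.498 + 0.530 = 1.838
Σ_{i<j} σ_ij = 0.821
σ²_total = 1.838 + 2 × 0.821 = 3.480
α = (k/(k−1))·(1 − Σσ²ᵢ/σ²_total) = (3/2)·(1 − 1.838/3.480) = 0.708

α = 0.708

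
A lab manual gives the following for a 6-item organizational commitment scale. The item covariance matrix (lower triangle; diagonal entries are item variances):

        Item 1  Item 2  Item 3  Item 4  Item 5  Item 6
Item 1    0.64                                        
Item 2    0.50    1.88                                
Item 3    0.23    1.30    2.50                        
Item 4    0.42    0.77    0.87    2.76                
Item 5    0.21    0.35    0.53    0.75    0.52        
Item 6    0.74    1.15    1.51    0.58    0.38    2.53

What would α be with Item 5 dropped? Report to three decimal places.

Remaining items: Item 1, Item 2, Item 3, Item 4, Item 6 (k = 5).
sum of item variances = 0.64 + 1.88 + 2.50 + 2.76 + 2.53 = 10.31
total variance = 10.31 + 2 × 8.07 = 26.45
α (item deleted) = (5/4)·(1 − 10.31/26.45) = 0.763

α = 0.763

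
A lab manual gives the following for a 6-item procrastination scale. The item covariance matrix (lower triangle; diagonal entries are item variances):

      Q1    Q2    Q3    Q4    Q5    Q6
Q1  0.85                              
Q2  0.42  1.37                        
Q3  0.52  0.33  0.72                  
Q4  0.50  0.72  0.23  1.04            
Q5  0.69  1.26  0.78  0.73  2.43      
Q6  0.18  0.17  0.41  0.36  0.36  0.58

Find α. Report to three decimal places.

Σσᵢ² = 0.85 + 1.37 + 0.72 + 1.04 + 2.43 + 0.58 = 6.99
Sum of the distinct covariances = 7.66
total variance = 6.99 + 2 × 7.66 = 22.31
α = (k/(k−1))·(1 − Σσᵢ²/total variance) = (6/5)·(1 − 6.99/22.31) = 0.824

α = 0.824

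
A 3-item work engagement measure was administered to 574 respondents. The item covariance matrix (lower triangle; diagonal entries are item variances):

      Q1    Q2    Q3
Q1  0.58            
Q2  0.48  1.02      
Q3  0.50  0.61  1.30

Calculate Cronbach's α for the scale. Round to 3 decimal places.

α = 0.785

ΣVar(i) = 0.58 + 1.02 + 1.30 = 2.90
Σ_{i<j} σ_ij = 1.59
σ²_T = 2.90 + 2 × 1.59 = 6.08
α = (k/(k−1))·(1 − ΣVar(i)/σ²_T) = (3/2)·(1 − 2.90/6.08) = 0.785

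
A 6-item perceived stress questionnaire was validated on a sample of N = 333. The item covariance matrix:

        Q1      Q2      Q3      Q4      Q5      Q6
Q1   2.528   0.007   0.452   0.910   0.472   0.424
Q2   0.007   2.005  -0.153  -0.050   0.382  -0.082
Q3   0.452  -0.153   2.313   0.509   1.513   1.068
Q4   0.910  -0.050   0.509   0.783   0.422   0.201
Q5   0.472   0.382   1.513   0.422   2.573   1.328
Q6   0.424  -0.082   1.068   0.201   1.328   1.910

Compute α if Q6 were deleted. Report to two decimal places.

Remaining items: Q1, Q2, Q3, Q4, Q5 (k = 5).
Σσ²ᵢ = 2.528 + 2.005 + 2.313 + 0.783 + 2.573 = 10.202
total variance = 10.202 + 2 × 4.464 = 19.130
α (item deleted) = (5/4)·(1 − 10.202/19.130) = 0.58

α = 0.58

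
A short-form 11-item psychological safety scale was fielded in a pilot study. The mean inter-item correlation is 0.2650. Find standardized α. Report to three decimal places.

standardized α = 0.799

Standardized α = k·r̄ / (1 + (k−1)·r̄) = 11 × 0.2650 / (1 + 10 × 0.2650)
  = 2.9150 / 3.6500 = 0.799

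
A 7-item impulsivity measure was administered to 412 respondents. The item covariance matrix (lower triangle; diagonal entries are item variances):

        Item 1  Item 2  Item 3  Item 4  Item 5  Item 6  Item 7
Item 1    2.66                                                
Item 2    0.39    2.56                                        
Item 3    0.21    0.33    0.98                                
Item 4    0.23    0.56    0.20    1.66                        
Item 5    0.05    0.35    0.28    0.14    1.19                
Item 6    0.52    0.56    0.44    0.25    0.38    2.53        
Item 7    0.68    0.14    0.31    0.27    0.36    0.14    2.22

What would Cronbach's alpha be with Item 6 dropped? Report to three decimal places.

Cronbach's alpha = 0.533

Remaining items: Item 1, Item 2, Item 3, Item 4, Item 5, Item 7 (k = 6).
Σσ²ᵢ = 2.66 + 2.56 + 0.98 + 1.66 + 1.19 + 2.22 = 11.27
total variance = 11.27 + 2 × 4.50 = 20.27
α (item deleted) = (6/5)·(1 − 11.27/20.27) = 0.533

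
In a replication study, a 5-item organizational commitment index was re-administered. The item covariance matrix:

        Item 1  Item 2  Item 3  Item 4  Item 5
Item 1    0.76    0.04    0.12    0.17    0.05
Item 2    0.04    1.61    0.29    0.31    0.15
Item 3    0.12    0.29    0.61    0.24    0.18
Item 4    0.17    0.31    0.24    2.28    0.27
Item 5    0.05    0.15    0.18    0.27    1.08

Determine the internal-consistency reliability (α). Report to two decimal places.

α = 0.46

ΣVar(i) = 0.76 + 1.61 + 0.61 + 2.28 + 1.08 = 6.34
Sum of off-diagonal covariances = 1.82
σ²_total = 6.34 + 2 × 1.82 = 9.98
α = (k/(k−1))·(1 − ΣVar(i)/σ²_total) = (5/4)·(1 − 6.34/9.98) = 0.46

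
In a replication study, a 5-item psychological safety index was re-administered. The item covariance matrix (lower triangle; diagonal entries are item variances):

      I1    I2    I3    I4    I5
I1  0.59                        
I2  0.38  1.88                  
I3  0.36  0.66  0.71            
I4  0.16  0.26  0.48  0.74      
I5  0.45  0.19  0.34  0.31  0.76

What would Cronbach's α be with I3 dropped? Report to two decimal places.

α = 0.62

Remaining items: I1, I2, I4, I5 (k = 4).
ΣVar(i) = 0.59 + 1.88 + 0.74 + 0.76 = 3.97
σ²_T = 3.97 + 2 × 1.75 = 7.47
α (item deleted) = (4/3)·(1 − 3.97/7.47) = 0.62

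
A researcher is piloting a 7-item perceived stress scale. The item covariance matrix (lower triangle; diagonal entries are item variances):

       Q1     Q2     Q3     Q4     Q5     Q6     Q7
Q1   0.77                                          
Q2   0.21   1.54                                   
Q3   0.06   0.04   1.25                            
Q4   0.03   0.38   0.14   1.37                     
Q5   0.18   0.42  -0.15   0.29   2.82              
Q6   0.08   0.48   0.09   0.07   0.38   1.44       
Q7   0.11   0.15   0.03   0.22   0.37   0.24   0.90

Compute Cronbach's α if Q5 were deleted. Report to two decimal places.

Remaining items: Q1, Q2, Q3, Q4, Q6, Q7 (k = 6).
ΣVar(i) = 0.77 + 1.54 + 1.25 + 1.37 + 1.44 + 0.90 = 7.27
Var(T) = 7.27 + 2 × 2.33 = 11.93
α (item deleted) = (6/5)·(1 − 7.27/11.93) = 0.47

α = 0.47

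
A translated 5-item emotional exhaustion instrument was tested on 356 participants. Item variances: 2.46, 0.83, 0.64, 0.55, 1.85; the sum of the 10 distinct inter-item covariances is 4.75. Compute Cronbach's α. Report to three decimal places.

α = 0.750

Σσ²ᵢ = 2.46 + 0.83 + 0.64 + 0.55 + 1.85 = 6.33
Sum of distinct covariances = 4.75
σ²_T = Σσ²ᵢ + 2·Σcov = 6.33 + 2 × 4.75 = 15.83
α = (5/4)·(1 − 6.33/15.83) = 0.750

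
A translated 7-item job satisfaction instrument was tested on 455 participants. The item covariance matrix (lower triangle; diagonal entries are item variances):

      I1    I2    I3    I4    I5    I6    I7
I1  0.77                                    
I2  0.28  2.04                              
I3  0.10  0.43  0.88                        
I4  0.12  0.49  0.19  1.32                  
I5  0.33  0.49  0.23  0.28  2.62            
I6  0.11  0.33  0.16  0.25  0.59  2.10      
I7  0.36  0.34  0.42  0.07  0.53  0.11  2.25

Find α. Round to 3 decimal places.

α = 0.594

Σσ²ᵢ = 0.77 + 2.04 + 0.88 + 1.32 + 2.62 + 2.10 + 2.25 = 11.98
Σ_{i<j} σ_ij = 6.21
total variance = 11.98 + 2 × 6.21 = 24.40
α = (k/(k−1))·(1 − Σσ²ᵢ/total variance) = (7/6)·(1 − 11.98/24.40) = 0.594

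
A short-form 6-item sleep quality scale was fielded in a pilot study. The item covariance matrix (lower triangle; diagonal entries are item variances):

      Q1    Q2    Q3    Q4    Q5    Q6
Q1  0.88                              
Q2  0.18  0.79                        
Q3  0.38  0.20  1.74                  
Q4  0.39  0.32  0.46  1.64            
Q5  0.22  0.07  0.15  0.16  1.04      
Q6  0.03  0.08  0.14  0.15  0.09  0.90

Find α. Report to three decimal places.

ΣVar(i) = 0.88 + 0.79 + 1.74 + 1.64 + 1.04 + 0.90 = 6.99
Sum of the distinct covariances = 3.02
σ²_total = 6.99 + 2 × 3.02 = 13.03
α = (k/(k−1))·(1 − ΣVar(i)/σ²_total) = (6/5)·(1 − 6.99/13.03) = 0.556

α = 0.556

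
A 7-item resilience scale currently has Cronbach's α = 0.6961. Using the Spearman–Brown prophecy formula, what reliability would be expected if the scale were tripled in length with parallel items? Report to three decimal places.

Length factor m = 3
α' = m·α / (1 + (m−1)·α)
   = 3 × 0.6961 / (1 + (3 − 1) × 0.6961)
   = 2.0883 / 2.3922 = 0.873

predicted reliability = 0.873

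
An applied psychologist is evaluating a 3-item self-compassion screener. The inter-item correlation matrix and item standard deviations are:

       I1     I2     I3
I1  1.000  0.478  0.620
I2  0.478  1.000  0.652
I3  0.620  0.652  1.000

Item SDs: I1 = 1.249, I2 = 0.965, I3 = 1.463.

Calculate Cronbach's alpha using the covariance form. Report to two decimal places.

Cronbach's alpha = 0.80

Σσ²ᵢ = 1.249² + 0.965² + 1.463² = 4.6316
Covariances σ_ij = r_ij · s_i · s_j:
  σ(I1,I2) = 0.478 × 1.249 × 0.965 = 0.5761
  σ(I1,I3) = 0.620 × 1.249 × 1.463 = 1.1329
  σ(I2,I3) = 0.652 × 0.965 × 1.463 = 0.9205
σ²_T = Σσ²ᵢ + 2·Σσ_ij = 4.6316 + 2 × 2.6295 = 9.8906
α = (3/2)·(1 − 4.6316/9.8906) = 0.80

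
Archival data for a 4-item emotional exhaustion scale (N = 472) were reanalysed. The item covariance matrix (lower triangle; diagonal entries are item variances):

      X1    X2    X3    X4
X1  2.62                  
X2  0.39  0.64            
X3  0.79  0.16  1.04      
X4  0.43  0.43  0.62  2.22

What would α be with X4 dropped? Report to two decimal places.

Remaining items: X1, X2, X3 (k = 3).
Σσ²ᵢ = 2.62 + 0.64 + 1.04 = 4.30
Var(T) = 4.30 + 2 × 1.34 = 6.98
α (item deleted) = (3/2)·(1 − 4.30/6.98) = 0.58

α = 0.58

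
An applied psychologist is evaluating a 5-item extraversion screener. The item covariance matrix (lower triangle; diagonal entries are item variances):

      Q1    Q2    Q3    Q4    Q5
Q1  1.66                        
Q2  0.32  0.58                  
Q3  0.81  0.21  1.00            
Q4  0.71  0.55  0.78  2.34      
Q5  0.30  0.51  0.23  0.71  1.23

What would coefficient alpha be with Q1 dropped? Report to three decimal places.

coefficient alpha = 0.716

Remaining items: Q2, Q3, Q4, Q5 (k = 4).
ΣVar(i) = 0.58 + 1.00 + 2.34 + 1.23 = 5.15
σ²_total = 5.15 + 2 × 2.99 = 11.13
α (item deleted) = (4/3)·(1 − 5.15/11.13) = 0.716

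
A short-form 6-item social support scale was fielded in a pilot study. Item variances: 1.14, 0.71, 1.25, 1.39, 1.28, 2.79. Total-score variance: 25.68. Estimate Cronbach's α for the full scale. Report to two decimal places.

Σσᵢ² = 1.14 + 0.71 + 1.25 + 1.39 + 1.28 + 2.79 = 8.56
α = (k/(k−1))·(1 − Σσᵢ²/Var(T)) = (6/5)·(1 − 8.56/25.68) = 0.80

Cronbach's α = 0.80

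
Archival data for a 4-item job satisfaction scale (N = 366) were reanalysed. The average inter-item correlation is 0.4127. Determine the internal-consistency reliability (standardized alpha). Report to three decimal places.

standardized alpha = 0.738

Standardized α = k·r̄ / (1 + (k−1)·r̄) = 4 × 0.4127 / (1 + 3 × 0.4127)
  = 1.6508 / 2.2381 = 0.738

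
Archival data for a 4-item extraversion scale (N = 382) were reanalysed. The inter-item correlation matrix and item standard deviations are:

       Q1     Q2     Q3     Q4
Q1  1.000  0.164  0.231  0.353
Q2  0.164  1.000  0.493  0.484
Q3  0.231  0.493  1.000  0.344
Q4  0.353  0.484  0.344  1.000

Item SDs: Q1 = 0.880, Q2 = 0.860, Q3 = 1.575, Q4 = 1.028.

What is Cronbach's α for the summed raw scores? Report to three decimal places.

Σσ²ᵢ = 0.880² + 0.860² + 1.575² + 1.028² = 5.0514
Covariances σ_ij = r_ij · s_i · s_j:
  σ(Q1,Q2) = 0.164 × 0.880 × 0.860 = 0.1241
  σ(Q1,Q3) = 0.231 × 0.880 × 1.575 = 0.3202
  σ(Q1,Q4) = 0.353 × 0.880 × 1.028 = 0.3193
  σ(Q2,Q3) = 0.493 × 0.860 × 1.575 = 0.6678
  σ(Q2,Q4) = 0.484 × 0.860 × 1.028 = 0.4279
  σ(Q3,Q4) = 0.344 × 1.575 × 1.028 = 0.5570
σ²_T = Σσ²ᵢ + 2·Σσ_ij = 5.0514 + 2 × 2.4163 = 9.8840
α = (4/3)·(1 − 5.0514/9.8840) = 0.652

α = 0.652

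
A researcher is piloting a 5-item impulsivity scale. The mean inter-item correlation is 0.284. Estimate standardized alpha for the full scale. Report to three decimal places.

α = 0.665

Standardized α = k·r̄ / (1 + (k−1)·r̄) = 5 × 0.284 / (1 + 4 × 0.284)
  = 1.4200 / 2.1360 = 0.665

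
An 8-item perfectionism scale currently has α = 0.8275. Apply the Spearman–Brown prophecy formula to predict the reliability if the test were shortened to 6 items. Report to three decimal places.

Length factor m = 6/8 = 0.7500
α' = m·α / (1 − (1−m)·α)
   = 6/8 × 0.8275 / (1 − (1 − 6/8) × 0.8275)
   = 0.6206 / 0.7931 = 0.783

predicted reliability = 0.783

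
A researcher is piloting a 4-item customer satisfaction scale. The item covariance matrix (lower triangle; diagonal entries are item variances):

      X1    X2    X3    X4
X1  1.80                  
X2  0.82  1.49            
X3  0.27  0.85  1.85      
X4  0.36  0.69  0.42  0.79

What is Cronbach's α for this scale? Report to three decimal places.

Cronbach's α = 0.713

Σσ²ᵢ = 1.80 + 1.49 + 1.85 + 0.79 = 5.93
Sum of off-diagonal covariances = 3.41
total variance = 5.93 + 2 × 3.41 = 12.75
α = (k/(k−1))·(1 − Σσ²ᵢ/total variance) = (4/3)·(1 − 5.93/12.75) = 0.713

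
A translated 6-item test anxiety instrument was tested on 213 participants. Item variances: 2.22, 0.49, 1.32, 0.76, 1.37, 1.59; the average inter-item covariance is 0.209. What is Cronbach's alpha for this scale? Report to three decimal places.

Σσᵢ² = 2.22 + 0.49 + 1.32 + 0.76 + 1.37 + 1.59 = 7.75
Sum of the 15 distinct covariances = 15 × 0.209 = 3.135
Var(T) = Σσᵢ² + 2·Σcov = 7.75 + 2 × 3.135 = 14.020
α = (6/5)·(1 − 7.75/14.020) = 0.537

α = 0.537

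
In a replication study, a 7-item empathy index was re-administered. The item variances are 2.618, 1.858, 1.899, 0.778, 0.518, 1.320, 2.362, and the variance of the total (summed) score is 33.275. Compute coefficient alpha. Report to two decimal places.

Σσᵢ² = 2.618 + 1.858 + 1.899 + 0.778 + 0.518 + 1.320 + 2.362 = 11.353
α = (k/(k−1))·(1 − Σσᵢ²/σ²_T) = (7/6)·(1 − 11.353/33.275) = 0.77

α = 0.77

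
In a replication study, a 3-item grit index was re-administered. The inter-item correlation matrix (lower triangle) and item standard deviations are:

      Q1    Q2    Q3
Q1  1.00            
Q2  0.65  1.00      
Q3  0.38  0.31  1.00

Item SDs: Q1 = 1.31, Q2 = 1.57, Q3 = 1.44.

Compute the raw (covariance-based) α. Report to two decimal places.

α = 0.70

Σσ²ᵢ = 1.31² + 1.57² + 1.44² = 6.2546
Covariances σ_ij = r_ij · s_i · s_j:
  σ(Q1,Q2) = 0.65 × 1.31 × 1.57 = 1.3369
  σ(Q1,Q3) = 0.38 × 1.31 × 1.44 = 0.7168
  σ(Q2,Q3) = 0.31 × 1.57 × 1.44 = 0.7008
σ²_T = Σσ²ᵢ + 2·Σσ_ij = 6.2546 + 2 × 2.7545 = 11.7636
α = (3/2)·(1 − 6.2546/11.7636) = 0.70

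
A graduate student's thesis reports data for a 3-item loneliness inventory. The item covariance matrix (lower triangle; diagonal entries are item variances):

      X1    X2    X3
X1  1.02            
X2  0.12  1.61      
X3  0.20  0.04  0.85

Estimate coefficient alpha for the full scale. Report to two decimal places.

coefficient alpha = 0.26

ΣVar(i) = 1.02 + 1.61 + 0.85 = 3.48
Σ_{i<j} σ_ij = 0.36
σ²_total = 3.48 + 2 × 0.36 = 4.20
α = (k/(k−1))·(1 − ΣVar(i)/σ²_total) = (3/2)·(1 − 3.48/4.20) = 0.26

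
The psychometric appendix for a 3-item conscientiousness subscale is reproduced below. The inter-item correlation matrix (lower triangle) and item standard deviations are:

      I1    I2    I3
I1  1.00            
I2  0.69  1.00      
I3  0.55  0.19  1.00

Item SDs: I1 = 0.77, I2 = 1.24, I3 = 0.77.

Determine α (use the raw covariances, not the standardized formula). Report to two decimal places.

α = 0.69

Σσ²ᵢ = 0.77² + 1.24² + 0.77² = 2.7234
Covariances σ_ij = r_ij · s_i · s_j:
  σ(I1,I2) = 0.69 × 0.77 × 1.24 = 0.6588
  σ(I1,I3) = 0.55 × 0.77 × 0.77 = 0.3261
  σ(I2,I3) = 0.19 × 1.24 × 0.77 = 0.1814
σ²_T = Σσ²ᵢ + 2·Σσ_ij = 2.7234 + 2 × 1.1663 = 5.0560
α = (3/2)·(1 − 2.7234/5.0560) = 0.69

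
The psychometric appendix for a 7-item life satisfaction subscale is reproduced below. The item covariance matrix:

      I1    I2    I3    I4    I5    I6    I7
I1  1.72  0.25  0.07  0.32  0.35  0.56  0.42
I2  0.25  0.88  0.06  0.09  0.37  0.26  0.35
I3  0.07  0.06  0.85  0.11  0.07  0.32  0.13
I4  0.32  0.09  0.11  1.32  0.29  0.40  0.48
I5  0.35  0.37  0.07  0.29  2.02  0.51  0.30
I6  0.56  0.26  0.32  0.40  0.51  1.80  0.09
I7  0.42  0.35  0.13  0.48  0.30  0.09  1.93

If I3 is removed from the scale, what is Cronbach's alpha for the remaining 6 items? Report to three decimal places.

Remaining items: I1, I2, I4, I5, I6, I7 (k = 6).
ΣVar(i) = 1.72 + 0.88 + 1.32 + 2.02 + 1.80 + 1.93 = 9.67
Var(T) = 9.67 + 2 × 5.04 = 19.75
α (item deleted) = (6/5)·(1 − 9.67/19.75) = 0.612

α = 0.612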